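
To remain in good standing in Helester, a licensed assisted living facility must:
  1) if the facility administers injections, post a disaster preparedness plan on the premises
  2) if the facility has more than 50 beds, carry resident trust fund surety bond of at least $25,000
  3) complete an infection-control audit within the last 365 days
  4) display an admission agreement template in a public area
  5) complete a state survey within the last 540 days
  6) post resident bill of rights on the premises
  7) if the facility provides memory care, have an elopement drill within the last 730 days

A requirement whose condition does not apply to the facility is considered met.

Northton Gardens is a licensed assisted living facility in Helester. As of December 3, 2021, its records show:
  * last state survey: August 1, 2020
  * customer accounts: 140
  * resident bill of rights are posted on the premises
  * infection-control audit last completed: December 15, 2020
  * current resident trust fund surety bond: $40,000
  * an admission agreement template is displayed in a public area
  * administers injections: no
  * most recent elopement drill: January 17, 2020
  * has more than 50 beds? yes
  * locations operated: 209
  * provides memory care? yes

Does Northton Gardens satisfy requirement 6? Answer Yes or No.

6. resident bill of rights present → met

Yes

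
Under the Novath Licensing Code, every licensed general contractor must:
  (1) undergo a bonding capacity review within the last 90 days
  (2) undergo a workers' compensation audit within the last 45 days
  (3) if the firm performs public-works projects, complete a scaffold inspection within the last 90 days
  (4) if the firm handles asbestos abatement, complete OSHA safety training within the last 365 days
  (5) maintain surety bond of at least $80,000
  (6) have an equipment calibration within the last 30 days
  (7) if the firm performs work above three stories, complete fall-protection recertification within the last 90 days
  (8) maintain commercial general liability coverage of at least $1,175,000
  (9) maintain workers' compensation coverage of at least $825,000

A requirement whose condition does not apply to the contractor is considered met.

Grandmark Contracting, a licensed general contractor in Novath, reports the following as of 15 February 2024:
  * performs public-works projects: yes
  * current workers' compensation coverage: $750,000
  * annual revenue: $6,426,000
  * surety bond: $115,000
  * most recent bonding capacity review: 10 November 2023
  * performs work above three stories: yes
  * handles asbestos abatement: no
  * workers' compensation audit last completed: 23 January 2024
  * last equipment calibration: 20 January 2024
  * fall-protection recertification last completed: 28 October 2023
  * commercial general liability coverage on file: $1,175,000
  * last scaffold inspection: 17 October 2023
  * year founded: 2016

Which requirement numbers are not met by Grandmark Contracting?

1, 3, 7, 9

1. bonding capacity review 97 days ago vs limit 90 → not met
2. workers' compensation audit 23 days ago vs limit 45 → met
3. condition 'performs public-works projects' holds; scaffold inspection 121 days ago vs limit 90 → not met
4. condition 'handles asbestos abatement' does not hold → requirement n/a → met
5. surety bond $115,000 ≥ $80,000 → met
6. equipment calibration 26 days ago vs limit 30 → met
7. condition 'performs work above three stories' holds; fall-protection recertification 110 days ago vs limit 90 → not met
8. commercial general liability coverage $1,175,000 ≥ $1,175,000 → met
9. workers' compensation coverage $750,000 < $825,000 → not met
Not met: 1, 3, 7, 9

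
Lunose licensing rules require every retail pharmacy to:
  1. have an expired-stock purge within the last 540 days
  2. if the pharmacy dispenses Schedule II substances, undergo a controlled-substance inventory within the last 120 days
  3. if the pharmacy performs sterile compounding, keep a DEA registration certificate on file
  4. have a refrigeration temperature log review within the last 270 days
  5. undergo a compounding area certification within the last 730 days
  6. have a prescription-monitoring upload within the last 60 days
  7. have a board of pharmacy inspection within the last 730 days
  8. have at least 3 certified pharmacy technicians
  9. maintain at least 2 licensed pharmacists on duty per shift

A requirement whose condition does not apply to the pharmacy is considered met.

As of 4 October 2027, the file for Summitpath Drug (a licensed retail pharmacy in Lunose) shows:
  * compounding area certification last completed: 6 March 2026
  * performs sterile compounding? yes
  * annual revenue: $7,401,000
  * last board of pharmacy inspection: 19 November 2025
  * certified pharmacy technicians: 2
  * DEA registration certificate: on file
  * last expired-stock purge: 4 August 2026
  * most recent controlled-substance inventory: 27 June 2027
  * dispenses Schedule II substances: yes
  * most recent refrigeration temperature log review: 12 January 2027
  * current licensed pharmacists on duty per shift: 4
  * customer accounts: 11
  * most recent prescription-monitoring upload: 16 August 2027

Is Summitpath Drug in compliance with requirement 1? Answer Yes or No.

Yes

1. expired-stock purge 426 days ago vs limit 540 → met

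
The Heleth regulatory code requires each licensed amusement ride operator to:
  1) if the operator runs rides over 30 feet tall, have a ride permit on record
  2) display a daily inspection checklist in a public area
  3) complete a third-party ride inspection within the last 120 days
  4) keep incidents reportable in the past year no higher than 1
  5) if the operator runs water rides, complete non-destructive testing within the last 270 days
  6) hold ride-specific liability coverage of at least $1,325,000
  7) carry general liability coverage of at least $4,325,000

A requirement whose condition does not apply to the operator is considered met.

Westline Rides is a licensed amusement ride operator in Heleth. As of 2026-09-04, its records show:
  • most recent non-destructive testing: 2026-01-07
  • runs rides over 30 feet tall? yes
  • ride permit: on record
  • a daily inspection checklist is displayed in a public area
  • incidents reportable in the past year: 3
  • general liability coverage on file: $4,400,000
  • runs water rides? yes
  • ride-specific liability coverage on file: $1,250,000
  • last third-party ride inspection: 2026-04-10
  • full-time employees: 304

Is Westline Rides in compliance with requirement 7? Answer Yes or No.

Yes

7. general liability coverage $4,400,000 ≥ $4,325,000 → met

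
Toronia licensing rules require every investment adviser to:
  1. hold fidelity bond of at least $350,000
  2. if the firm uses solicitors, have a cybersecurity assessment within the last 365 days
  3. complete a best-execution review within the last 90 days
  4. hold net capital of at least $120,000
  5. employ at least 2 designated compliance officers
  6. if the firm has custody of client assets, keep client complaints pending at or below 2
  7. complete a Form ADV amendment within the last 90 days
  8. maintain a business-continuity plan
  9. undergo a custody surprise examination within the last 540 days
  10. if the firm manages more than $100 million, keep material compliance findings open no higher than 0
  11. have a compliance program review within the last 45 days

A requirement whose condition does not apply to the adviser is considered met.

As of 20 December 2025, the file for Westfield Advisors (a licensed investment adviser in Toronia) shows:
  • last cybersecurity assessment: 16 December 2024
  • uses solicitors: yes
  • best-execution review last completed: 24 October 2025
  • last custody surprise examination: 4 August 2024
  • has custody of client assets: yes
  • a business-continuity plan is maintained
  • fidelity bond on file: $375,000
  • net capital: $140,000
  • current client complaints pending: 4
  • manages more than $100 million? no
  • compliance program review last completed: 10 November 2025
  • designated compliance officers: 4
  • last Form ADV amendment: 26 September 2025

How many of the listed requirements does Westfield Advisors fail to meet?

1. fidelity bond $375,000 ≥ $350,000 → met
2. condition 'uses solicitors' holds; cybersecurity assessment 369 days ago vs limit 365 → not met
3. best-execution review 57 days ago vs limit 90 → met
4. net capital $140,000 ≥ $120,000 → met
5. designated compliance officers 4 ≥ 2 → met
6. condition 'has custody of client assets' holds; client complaints pending 4 > 2 → not met
7. Form ADV amendment 85 days ago vs limit 90 → met
8. business-continuity plan present → met
9. custody surprise examination 503 days ago vs limit 540 → met
10. condition 'manages more than $100 million' does not hold → requirement n/a → met
11. compliance program review 40 days ago vs limit 45 → met
Not met: 2 of 11

2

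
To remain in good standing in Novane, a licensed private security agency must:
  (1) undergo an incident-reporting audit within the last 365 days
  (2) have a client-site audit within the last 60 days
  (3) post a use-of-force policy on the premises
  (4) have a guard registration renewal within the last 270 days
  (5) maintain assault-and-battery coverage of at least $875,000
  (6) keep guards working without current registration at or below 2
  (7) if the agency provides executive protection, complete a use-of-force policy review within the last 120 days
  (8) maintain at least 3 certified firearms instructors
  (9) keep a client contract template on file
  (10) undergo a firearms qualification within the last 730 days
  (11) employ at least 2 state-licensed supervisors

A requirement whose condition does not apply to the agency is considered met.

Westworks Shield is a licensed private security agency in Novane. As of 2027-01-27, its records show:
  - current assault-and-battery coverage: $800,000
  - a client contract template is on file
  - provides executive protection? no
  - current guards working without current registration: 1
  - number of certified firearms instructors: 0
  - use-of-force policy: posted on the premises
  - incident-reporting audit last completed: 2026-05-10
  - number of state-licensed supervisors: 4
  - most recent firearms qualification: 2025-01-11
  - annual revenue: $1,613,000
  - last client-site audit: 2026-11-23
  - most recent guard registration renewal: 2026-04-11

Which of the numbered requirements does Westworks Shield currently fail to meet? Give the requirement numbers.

2, 4, 5, 8, 10

1. incident-reporting audit 262 days ago vs limit 365 → met
2. client-site audit 65 days ago vs limit 60 → not met
3. use-of-force policy present → met
4. guard registration renewal 291 days ago vs limit 270 → not met
5. assault-and-battery coverage $800,000 < $875,000 → not met
6. guards working without current registration 1 ≤ 2 → met
7. condition 'provides executive protection' does not hold → requirement n/a → met
8. certified firearms instructors 0 < 3 → not met
9. client contract template present → met
10. firearms qualification 746 days ago vs limit 730 → not met
11. state-licensed supervisors 4 ≥ 2 → met
Not met: 2, 4, 5, 8, 10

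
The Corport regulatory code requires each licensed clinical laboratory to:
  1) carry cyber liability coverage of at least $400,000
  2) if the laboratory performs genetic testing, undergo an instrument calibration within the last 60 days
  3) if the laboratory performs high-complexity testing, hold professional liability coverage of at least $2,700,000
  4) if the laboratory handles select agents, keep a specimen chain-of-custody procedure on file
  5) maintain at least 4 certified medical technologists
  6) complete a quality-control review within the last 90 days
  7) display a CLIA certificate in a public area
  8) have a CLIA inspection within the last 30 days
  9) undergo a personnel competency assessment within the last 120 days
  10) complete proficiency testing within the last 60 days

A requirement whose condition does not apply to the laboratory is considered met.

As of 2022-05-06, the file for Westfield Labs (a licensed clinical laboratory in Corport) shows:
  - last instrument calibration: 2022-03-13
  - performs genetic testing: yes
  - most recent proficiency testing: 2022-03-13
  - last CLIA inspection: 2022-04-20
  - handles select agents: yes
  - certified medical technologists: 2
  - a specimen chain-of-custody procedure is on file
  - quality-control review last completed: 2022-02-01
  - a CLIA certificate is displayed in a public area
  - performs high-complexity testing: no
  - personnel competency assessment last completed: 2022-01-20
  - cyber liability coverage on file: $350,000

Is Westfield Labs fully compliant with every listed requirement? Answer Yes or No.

No

1. cyber liability coverage $350,000 < $400,000 → not met
2. condition 'performs genetic testing' holds; instrument calibration 54 days ago vs limit 60 → met
3. condition 'performs high-complexity testing' does not hold → requirement n/a → met
4. condition 'handles select agents' holds; specimen chain-of-custody procedure present → met
5. certified medical technologists 2 < 4 → not met
6. quality-control review 94 days ago vs limit 90 → not met
7. CLIA certificate present → met
8. CLIA inspection 16 days ago vs limit 30 → met
9. personnel competency assessment 106 days ago vs limit 120 → met
10. proficiency testing 54 days ago vs limit 60 → met
Not met: 1, 5, 6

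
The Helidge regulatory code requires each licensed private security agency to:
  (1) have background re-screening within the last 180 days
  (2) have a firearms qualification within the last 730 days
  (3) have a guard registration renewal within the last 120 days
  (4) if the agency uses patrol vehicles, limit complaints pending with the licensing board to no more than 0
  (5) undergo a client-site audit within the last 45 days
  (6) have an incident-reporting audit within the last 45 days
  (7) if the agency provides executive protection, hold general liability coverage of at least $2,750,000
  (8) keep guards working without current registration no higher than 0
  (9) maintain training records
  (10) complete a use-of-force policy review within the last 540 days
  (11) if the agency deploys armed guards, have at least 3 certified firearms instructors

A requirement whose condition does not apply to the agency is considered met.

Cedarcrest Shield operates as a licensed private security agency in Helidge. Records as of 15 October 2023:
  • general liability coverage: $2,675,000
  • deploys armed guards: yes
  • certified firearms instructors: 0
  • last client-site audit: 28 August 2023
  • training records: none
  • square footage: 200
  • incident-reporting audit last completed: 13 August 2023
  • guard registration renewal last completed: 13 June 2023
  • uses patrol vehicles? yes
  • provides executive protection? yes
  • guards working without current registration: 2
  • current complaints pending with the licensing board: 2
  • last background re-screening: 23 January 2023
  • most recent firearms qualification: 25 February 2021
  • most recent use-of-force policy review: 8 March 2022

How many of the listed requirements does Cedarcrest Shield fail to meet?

11

1. background re-screening 265 days ago vs limit 180 → not met
2. firearms qualification 962 days ago vs limit 730 → not met
3. guard registration renewal 124 days ago vs limit 120 → not met
4. condition 'uses patrol vehicles' holds; complaints pending with the licensing board 2 > 0 → not met
5. client-site audit 48 days ago vs limit 45 → not met
6. incident-reporting audit 63 days ago vs limit 45 → not met
7. condition 'provides executive protection' holds; general liability coverage $2,675,000 < $2,750,000 → not met
8. guards working without current registration 2 > 0 → not met
9. training records absent → not met
10. use-of-force policy review 586 days ago vs limit 540 → not met
11. condition 'deploys armed guards' holds; certified firearms instructors 0 < 3 → not met
Not met: 11 of 11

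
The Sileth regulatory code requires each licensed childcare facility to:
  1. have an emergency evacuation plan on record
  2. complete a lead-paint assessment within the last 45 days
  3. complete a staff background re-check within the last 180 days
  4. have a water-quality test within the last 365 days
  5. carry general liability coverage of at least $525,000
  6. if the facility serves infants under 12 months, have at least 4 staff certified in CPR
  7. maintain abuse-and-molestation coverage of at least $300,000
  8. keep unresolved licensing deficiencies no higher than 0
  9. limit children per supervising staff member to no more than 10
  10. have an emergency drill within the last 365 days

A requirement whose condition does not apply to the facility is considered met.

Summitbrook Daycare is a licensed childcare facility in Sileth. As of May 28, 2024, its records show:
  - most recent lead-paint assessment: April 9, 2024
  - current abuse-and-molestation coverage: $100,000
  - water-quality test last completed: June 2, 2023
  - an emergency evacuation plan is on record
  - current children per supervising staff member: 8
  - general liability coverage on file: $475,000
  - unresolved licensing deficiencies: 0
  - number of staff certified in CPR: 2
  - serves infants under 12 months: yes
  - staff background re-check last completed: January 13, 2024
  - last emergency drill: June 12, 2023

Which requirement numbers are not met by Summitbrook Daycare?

2, 5, 6, 7

1. emergency evacuation plan present → met
2. lead-paint assessment 49 days ago vs limit 45 → not met
3. staff background re-check 136 days ago vs limit 180 → met
4. water-quality test 361 days ago vs limit 365 → met
5. general liability coverage $475,000 < $525,000 → not met
6. condition 'serves infants under 12 months' holds; staff certified in CPR 2 < 4 → not met
7. abuse-and-molestation coverage $100,000 < $300,000 → not met
8. unresolved licensing deficiencies 0 ≤ 0 → met
9. children per supervising staff member 8 ≤ 10 → met
10. emergency drill 351 days ago vs limit 365 → met
Not met: 2, 5, 6, 7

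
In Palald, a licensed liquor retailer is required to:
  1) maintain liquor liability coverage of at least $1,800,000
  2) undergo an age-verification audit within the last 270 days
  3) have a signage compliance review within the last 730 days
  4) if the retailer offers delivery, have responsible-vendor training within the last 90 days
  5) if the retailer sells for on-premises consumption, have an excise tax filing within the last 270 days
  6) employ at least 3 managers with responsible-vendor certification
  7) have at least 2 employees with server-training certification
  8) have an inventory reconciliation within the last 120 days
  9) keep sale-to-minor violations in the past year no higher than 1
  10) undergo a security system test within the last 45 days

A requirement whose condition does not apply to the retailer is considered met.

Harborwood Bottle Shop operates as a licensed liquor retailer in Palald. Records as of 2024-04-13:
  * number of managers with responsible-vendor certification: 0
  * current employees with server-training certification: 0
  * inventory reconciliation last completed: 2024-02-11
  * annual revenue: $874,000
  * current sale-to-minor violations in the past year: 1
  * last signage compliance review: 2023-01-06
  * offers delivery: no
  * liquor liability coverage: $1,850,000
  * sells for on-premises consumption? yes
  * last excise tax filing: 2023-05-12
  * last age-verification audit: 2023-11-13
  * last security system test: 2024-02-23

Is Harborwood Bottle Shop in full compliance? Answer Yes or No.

1. liquor liability coverage $1,850,000 ≥ $1,800,000 → met
2. age-verification audit 152 days ago vs limit 270 → met
3. signage compliance review 463 days ago vs limit 730 → met
4. condition 'offers delivery' does not hold → requirement n/a → met
5. condition 'sells for on-premises consumption' holds; excise tax filing 337 days ago vs limit 270 → not met
6. managers with responsible-vendor certification 0 < 3 → not met
7. employees with server-training certification 0 < 2 → not met
8. inventory reconciliation 62 days ago vs limit 120 → met
9. sale-to-minor violations in the past year 1 ≤ 1 → met
10. security system test 50 days ago vs limit 45 → not met
Not met: 5, 6, 7, 10

No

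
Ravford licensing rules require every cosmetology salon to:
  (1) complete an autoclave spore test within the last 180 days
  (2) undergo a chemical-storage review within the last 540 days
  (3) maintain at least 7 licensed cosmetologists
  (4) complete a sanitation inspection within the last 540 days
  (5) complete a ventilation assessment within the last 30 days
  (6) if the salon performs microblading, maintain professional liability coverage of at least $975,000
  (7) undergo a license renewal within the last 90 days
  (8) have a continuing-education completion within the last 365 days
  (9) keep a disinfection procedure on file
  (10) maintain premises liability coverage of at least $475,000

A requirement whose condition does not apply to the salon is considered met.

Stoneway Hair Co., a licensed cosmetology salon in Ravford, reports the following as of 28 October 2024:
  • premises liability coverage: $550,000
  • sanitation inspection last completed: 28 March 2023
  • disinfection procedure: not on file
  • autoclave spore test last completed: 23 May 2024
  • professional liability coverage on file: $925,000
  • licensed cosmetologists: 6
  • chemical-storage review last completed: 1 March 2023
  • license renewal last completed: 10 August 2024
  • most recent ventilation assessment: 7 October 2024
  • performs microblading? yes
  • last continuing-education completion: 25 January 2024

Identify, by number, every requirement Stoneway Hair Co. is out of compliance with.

2, 3, 4, 6, 9

1. autoclave spore test 158 days ago vs limit 180 → met
2. chemical-storage review 607 days ago vs limit 540 → not met
3. licensed cosmetologists 6 < 7 → not met
4. sanitation inspection 580 days ago vs limit 540 → not met
5. ventilation assessment 21 days ago vs limit 30 → met
6. condition 'performs microblading' holds; professional liability coverage $925,000 < $975,000 → not met
7. license renewal 79 days ago vs limit 90 → met
8. continuing-education completion 277 days ago vs limit 365 → met
9. disinfection procedure absent → not met
10. premises liability coverage $550,000 ≥ $475,000 → met
Not met: 2, 3, 4, 6, 9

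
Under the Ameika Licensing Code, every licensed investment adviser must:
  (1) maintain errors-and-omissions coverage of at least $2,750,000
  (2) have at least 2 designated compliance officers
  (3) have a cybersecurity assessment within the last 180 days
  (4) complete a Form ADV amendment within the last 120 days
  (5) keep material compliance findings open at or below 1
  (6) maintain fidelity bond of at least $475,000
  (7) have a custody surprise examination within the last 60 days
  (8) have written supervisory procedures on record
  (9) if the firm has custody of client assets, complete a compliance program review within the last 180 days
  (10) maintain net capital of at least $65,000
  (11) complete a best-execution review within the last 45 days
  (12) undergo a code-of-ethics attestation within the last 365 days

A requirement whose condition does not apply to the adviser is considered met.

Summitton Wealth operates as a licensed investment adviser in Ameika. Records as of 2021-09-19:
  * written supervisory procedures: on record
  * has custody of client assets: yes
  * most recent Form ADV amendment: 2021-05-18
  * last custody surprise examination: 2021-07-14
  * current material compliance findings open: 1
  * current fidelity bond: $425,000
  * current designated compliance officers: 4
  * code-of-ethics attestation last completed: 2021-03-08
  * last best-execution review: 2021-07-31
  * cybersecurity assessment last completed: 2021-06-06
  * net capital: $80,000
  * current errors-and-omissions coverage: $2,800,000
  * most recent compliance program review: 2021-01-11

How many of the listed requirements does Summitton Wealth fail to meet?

1. errors-and-omissions coverage $2,800,000 ≥ $2,750,000 → met
2. designated compliance officers 4 ≥ 2 → met
3. cybersecurity assessment 105 days ago vs limit 180 → met
4. Form ADV amendment 124 days ago vs limit 120 → not met
5. material compliance findings open 1 ≤ 1 → met
6. fidelity bond $425,000 < $475,000 → not met
7. custody surprise examination 67 days ago vs limit 60 → not met
8. written supervisory procedures present → met
9. condition 'has custody of client assets' holds; compliance program review 251 days ago vs limit 180 → not met
10. net capital $80,000 ≥ $65,000 → met
11. best-execution review 50 days ago vs limit 45 → not met
12. code-of-ethics attestation 195 days ago vs limit 365 → met
Not met: 5 of 12

5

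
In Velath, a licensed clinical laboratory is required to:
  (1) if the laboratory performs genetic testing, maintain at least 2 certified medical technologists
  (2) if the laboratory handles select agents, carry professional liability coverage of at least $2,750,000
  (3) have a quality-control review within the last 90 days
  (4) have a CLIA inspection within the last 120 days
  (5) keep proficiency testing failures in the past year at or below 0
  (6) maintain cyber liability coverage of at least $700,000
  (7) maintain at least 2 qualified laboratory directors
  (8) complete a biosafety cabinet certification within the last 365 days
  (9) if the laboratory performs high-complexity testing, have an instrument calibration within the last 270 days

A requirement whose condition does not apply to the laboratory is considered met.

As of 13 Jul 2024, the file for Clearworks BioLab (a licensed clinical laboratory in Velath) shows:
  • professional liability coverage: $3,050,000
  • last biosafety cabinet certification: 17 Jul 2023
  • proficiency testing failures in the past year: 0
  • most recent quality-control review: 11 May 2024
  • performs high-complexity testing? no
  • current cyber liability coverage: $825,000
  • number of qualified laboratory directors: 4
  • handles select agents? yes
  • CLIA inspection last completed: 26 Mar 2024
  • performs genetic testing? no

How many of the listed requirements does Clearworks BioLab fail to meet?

1. condition 'performs genetic testing' does not hold → requirement n/a → met
2. condition 'handles select agents' holds; professional liability coverage $3,050,000 ≥ $2,750,000 → met
3. quality-control review 63 days ago vs limit 90 → met
4. CLIA inspection 109 days ago vs limit 120 → met
5. proficiency testing failures in the past year 0 ≤ 0 → met
6. cyber liability coverage $825,000 ≥ $700,000 → met
7. qualified laboratory directors 4 ≥ 2 → met
8. biosafety cabinet certification 362 days ago vs limit 365 → met
9. condition 'performs high-complexity testing' does not hold → requirement n/a → met
Not met: 0 of 9

0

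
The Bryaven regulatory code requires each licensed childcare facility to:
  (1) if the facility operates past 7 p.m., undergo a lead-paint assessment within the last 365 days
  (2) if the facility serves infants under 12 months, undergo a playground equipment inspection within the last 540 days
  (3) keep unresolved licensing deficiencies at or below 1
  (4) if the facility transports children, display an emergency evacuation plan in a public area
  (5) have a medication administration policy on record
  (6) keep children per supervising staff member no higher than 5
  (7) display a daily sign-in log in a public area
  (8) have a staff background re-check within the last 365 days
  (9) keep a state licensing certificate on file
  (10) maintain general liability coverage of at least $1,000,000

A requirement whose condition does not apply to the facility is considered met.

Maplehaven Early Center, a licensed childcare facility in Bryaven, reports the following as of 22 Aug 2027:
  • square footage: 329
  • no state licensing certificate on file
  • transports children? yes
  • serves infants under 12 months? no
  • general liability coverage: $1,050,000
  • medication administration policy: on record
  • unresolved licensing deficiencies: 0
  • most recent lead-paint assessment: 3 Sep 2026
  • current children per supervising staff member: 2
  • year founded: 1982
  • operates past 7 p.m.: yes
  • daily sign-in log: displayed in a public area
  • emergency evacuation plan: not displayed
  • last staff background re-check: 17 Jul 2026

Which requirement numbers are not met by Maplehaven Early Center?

4, 8, 9

1. condition 'operates past 7 p.m.' holds; lead-paint assessment 353 days ago vs limit 365 → met
2. condition 'serves infants under 12 months' does not hold → requirement n/a → met
3. unresolved licensing deficiencies 0 ≤ 1 → met
4. condition 'transports children' holds; emergency evacuation plan absent → not met
5. medication administration policy present → met
6. children per supervising staff member 2 ≤ 5 → met
7. daily sign-in log present → met
8. staff background re-check 401 days ago vs limit 365 → not met
9. state licensing certificate absent → not met
10. general liability coverage $1,050,000 ≥ $1,000,000 → met
Not met: 4, 8, 9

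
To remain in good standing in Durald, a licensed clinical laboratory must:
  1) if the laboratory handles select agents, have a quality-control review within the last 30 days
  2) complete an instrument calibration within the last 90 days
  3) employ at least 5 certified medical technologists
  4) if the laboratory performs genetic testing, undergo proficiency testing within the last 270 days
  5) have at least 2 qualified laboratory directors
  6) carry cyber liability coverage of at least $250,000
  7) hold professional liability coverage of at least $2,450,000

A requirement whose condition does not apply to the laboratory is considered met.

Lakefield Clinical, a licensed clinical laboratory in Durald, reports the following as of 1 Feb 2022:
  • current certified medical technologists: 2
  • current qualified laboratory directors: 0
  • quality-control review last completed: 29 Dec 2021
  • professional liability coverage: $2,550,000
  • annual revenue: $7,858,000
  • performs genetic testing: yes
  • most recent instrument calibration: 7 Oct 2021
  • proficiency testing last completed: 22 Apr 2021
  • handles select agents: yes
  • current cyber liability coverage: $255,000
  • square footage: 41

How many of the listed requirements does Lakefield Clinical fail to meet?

1. condition 'handles select agents' holds; quality-control review 34 days ago vs limit 30 → not met
2. instrument calibration 117 days ago vs limit 90 → not met
3. certified medical technologists 2 < 5 → not met
4. condition 'performs genetic testing' holds; proficiency testing 285 days ago vs limit 270 → not met
5. qualified laboratory directors 0 < 2 → not met
6. cyber liability coverage $255,000 ≥ $250,000 → met
7. professional liability coverage $2,550,000 ≥ $2,450,000 → met
Not met: 5 of 7

5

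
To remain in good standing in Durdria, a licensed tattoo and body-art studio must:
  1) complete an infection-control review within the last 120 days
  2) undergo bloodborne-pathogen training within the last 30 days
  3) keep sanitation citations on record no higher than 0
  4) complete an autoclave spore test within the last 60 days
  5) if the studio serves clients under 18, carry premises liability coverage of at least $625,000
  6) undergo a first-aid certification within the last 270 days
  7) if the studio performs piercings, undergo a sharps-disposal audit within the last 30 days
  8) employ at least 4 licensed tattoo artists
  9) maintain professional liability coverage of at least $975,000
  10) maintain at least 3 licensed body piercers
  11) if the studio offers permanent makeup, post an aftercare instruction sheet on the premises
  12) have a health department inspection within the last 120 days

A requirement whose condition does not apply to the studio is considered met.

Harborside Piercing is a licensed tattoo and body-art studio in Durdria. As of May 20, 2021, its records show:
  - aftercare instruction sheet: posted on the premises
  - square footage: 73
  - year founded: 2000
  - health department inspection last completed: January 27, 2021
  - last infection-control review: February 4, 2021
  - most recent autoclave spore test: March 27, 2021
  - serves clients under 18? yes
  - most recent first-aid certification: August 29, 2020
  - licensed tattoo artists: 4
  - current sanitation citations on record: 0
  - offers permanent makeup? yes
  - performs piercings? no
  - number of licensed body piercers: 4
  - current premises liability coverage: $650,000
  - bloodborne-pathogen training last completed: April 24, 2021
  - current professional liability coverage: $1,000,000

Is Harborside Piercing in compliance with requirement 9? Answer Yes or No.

Yes

9. professional liability coverage $1,000,000 ≥ $975,000 → met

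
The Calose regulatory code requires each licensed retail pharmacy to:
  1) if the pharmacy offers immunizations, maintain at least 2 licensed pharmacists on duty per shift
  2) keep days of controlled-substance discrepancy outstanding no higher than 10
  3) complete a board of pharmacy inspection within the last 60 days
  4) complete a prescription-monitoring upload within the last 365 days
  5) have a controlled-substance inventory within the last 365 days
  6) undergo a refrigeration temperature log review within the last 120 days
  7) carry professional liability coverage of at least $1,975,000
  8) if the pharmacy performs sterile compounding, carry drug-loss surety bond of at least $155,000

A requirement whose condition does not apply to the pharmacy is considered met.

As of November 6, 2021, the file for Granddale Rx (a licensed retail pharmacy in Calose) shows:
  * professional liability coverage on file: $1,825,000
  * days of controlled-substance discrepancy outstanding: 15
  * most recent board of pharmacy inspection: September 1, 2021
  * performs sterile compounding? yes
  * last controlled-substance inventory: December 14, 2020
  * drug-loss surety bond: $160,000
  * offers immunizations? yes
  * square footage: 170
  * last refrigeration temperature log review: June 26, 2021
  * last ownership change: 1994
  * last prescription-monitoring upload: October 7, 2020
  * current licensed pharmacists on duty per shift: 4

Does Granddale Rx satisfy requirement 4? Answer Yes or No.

No

4. prescription-monitoring upload 395 days ago vs limit 365 → not met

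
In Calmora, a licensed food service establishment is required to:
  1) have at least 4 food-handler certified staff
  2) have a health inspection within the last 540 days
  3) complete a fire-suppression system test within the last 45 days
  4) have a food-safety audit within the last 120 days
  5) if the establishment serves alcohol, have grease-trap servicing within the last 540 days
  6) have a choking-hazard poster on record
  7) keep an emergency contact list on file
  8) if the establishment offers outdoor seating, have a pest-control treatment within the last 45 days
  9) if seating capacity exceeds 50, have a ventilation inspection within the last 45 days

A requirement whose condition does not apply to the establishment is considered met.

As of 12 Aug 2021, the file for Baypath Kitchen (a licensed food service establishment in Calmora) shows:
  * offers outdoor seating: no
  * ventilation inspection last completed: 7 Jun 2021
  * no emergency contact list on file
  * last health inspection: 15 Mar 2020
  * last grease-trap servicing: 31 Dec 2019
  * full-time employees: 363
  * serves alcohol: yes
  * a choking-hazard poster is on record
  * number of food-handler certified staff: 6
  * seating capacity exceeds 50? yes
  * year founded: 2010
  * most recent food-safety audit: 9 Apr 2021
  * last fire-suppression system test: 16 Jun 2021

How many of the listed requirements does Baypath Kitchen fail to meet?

5

1. food-handler certified staff 6 ≥ 4 → met
2. health inspection 515 days ago vs limit 540 → met
3. fire-suppression system test 57 days ago vs limit 45 → not met
4. food-safety audit 125 days ago vs limit 120 → not met
5. condition 'serves alcohol' holds; grease-trap servicing 590 days ago vs limit 540 → not met
6. choking-hazard poster present → met
7. emergency contact list absent → not met
8. condition 'offers outdoor seating' does not hold → requirement n/a → met
9. condition 'seating capacity exceeds 50' holds; ventilation inspection 66 days ago vs limit 45 → not met
Not met: 5 of 9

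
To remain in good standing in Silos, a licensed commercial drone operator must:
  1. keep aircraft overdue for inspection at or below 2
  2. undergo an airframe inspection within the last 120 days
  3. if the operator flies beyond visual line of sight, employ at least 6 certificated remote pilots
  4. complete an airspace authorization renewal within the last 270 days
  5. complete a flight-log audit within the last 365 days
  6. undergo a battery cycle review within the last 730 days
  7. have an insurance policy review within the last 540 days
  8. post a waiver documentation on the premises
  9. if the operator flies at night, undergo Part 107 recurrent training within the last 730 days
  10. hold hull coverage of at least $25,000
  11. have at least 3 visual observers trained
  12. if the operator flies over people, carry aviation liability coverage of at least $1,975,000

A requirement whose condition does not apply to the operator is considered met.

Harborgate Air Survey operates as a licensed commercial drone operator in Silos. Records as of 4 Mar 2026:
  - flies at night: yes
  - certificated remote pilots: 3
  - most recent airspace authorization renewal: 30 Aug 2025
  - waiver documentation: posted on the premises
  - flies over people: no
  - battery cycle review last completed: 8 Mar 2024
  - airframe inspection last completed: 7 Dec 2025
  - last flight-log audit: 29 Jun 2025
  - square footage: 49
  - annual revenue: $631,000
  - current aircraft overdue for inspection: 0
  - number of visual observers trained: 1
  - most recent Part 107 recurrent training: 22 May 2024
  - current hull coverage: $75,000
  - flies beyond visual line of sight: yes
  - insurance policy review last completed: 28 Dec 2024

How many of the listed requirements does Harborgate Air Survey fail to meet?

1. aircraft overdue for inspection 0 ≤ 2 → met
2. airframe inspection 87 days ago vs limit 120 → met
3. condition 'flies beyond visual line of sight' holds; certificated remote pilots 3 < 6 → not met
4. airspace authorization renewal 186 days ago vs limit 270 → met
5. flight-log audit 248 days ago vs limit 365 → met
6. battery cycle review 726 days ago vs limit 730 → met
7. insurance policy review 431 days ago vs limit 540 → met
8. waiver documentation present → met
9. condition 'flies at night' holds; Part 107 recurrent training 651 days ago vs limit 730 → met
10. hull coverage $75,000 ≥ $25,000 → met
11. visual observers trained 1 < 3 → not met
12. condition 'flies over people' does not hold → requirement n/a → met
Not met: 2 of 12

2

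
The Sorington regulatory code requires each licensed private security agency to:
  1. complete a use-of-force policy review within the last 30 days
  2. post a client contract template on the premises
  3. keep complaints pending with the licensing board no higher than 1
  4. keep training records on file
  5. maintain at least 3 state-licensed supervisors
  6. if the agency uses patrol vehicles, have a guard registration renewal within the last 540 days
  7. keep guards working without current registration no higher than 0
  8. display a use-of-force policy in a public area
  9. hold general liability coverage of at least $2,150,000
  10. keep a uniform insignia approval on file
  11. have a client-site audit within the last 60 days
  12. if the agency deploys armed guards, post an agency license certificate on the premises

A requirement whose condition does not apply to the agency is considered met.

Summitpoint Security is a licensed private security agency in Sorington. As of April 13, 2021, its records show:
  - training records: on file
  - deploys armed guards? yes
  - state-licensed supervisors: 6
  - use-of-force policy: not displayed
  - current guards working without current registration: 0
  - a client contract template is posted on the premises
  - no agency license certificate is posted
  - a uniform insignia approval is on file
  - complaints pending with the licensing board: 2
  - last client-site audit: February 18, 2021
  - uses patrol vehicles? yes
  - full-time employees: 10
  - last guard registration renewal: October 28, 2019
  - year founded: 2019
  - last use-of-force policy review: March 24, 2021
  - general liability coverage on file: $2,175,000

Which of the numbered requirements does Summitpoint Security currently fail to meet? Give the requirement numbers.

1. use-of-force policy review 20 days ago vs limit 30 → met
2. client contract template present → met
3. complaints pending with the licensing board 2 > 1 → not met
4. training records present → met
5. state-licensed supervisors 6 ≥ 3 → met
6. condition 'uses patrol vehicles' holds; guard registration renewal 533 days ago vs limit 540 → met
7. guards working without current registration 0 ≤ 0 → met
8. use-of-force policy absent → not met
9. general liability coverage $2,175,000 ≥ $2,150,000 → met
10. uniform insignia approval present → met
11. client-site audit 54 days ago vs limit 60 → met
12. condition 'deploys armed guards' holds; agency license certificate absent → not met
Not met: 3, 8, 12

3, 8, 12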